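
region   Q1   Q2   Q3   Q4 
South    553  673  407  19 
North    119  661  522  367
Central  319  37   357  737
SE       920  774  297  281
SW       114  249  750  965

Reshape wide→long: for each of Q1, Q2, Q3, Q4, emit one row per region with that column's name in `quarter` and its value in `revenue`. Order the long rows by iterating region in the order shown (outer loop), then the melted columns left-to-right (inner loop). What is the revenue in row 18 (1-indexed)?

20 rows total (5 × 4). Row 18: index ⌊(18-1)/4⌋ = 4 into region → SW; (18-1) mod 4 = 1 into the melted columns → Q2.
So row 18 is (SW, Q2, 249); revenue = 249.

249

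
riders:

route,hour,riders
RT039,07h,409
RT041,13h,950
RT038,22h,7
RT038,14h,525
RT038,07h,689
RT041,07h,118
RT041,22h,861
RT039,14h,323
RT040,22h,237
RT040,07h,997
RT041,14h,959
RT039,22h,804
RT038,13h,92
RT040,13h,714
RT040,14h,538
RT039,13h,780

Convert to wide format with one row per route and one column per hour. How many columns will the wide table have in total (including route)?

5

1 column for route plus 4 distinct hour values → 5 columns.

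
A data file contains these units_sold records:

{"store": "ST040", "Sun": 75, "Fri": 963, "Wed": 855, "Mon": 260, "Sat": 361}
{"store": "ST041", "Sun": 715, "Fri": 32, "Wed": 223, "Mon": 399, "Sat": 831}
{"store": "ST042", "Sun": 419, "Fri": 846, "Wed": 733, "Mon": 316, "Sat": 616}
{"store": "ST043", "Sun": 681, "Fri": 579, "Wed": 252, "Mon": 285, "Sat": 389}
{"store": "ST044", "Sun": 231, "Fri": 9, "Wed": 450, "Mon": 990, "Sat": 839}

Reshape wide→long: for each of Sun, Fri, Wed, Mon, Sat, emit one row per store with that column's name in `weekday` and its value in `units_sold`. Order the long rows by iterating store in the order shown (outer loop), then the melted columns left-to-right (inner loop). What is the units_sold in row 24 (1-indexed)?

990

25 rows total (5 × 5). Row 24: index ⌊(24-1)/5⌋ = 4 into store → ST044; (24-1) mod 5 = 3 into the melted columns → Mon.
So row 24 is (ST044, Mon, 990); units_sold = 990.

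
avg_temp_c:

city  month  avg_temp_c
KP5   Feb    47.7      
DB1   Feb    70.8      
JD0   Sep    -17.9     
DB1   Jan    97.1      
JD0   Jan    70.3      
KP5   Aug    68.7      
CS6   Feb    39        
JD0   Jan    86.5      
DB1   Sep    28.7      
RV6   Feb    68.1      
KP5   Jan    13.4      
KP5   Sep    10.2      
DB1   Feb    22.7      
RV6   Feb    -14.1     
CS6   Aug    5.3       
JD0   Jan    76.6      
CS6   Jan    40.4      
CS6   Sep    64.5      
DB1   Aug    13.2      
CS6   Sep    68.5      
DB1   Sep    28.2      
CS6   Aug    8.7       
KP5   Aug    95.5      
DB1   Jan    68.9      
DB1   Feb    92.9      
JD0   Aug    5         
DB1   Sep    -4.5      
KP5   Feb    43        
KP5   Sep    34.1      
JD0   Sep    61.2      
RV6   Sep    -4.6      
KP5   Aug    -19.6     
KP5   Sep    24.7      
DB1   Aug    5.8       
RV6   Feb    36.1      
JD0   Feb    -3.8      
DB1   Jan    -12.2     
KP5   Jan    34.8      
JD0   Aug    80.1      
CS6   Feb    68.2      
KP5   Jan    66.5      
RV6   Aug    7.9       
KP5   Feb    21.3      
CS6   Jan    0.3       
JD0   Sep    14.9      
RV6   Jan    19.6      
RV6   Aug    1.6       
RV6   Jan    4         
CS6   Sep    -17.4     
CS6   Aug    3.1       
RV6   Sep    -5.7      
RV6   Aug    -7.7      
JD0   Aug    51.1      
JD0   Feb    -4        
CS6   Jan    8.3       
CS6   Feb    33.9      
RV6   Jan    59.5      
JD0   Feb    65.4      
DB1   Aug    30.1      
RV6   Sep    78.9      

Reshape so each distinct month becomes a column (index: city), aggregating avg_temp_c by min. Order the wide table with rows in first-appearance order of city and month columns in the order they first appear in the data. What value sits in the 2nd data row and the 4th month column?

5.8

With rows in first-appearance order of city, row 2 is city=DB1. month columns in first-appearance order: Feb, Sep, Jan, Aug; column 4 is Aug.
Long rows with city=DB1, month=Aug: min(13.2, 5.8, 30.1) = 5.8.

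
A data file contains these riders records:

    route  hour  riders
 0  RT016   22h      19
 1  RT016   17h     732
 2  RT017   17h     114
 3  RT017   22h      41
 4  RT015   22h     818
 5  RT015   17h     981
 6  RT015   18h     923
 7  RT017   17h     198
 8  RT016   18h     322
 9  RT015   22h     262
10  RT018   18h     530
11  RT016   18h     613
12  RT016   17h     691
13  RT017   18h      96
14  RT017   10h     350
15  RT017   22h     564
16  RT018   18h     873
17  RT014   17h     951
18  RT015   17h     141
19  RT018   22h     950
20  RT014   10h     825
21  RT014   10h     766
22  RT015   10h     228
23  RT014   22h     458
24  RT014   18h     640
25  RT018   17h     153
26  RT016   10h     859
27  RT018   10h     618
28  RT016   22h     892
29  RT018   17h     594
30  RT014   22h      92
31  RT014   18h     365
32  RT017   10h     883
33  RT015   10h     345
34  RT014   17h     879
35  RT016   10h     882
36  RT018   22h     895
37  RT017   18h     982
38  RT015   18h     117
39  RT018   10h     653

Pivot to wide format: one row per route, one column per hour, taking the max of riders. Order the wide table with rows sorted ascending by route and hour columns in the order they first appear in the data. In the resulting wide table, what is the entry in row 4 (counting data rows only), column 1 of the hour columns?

564

With rows sorted ascending by route, row 4 is route=RT017. hour columns in first-appearance order: 22h, 17h, 18h, 10h; column 1 is 22h.
Long rows with route=RT017, hour=22h: max(41, 564) = 564.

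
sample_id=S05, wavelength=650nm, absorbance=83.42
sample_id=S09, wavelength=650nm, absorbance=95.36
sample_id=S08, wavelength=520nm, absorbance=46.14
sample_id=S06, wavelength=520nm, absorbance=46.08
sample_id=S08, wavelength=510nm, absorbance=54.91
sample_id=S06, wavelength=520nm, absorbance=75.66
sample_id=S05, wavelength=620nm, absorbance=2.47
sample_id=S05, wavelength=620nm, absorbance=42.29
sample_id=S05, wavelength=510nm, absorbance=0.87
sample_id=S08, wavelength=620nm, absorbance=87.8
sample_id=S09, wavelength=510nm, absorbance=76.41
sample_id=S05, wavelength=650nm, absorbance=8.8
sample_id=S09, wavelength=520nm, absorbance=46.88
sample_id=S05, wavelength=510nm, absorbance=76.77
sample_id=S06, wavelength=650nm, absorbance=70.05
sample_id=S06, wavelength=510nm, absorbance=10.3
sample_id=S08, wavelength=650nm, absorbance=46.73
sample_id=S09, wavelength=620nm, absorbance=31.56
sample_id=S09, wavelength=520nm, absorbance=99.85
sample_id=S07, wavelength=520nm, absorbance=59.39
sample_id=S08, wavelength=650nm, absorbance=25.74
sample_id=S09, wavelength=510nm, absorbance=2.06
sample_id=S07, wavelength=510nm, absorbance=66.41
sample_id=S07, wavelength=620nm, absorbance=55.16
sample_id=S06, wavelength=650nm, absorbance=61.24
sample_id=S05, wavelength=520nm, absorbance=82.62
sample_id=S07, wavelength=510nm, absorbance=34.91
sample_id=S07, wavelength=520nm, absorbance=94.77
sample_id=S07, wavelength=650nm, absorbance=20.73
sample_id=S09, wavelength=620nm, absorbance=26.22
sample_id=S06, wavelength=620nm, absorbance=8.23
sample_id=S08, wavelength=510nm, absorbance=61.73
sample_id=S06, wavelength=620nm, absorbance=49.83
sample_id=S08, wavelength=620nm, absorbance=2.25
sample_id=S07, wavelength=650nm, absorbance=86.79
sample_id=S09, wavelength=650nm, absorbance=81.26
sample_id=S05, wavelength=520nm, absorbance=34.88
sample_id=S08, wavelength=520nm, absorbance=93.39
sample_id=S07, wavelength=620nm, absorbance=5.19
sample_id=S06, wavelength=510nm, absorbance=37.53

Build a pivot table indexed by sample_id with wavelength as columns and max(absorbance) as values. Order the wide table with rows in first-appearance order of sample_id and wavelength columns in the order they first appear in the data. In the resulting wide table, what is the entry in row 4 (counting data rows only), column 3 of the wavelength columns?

With rows in first-appearance order of sample_id, row 4 is sample_id=S06. wavelength columns in first-appearance order: 650nm, 520nm, 510nm, 620nm; column 3 is 510nm.
Long rows with sample_id=S06, wavelength=510nm: max(10.3, 37.53) = 37.53.

37.53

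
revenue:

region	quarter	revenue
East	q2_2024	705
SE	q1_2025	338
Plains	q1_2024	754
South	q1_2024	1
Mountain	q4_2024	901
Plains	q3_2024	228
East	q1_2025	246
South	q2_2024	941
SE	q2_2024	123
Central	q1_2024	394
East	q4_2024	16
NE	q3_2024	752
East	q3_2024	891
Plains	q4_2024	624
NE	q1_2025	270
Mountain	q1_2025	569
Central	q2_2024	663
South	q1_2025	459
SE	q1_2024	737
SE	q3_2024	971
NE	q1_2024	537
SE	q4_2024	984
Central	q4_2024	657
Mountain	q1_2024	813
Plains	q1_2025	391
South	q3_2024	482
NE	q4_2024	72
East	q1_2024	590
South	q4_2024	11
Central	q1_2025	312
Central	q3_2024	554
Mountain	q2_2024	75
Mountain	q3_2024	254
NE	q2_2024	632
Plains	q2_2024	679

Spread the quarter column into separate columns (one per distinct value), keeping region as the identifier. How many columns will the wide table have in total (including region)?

6

1 column for region plus 5 distinct quarter values → 6 columns.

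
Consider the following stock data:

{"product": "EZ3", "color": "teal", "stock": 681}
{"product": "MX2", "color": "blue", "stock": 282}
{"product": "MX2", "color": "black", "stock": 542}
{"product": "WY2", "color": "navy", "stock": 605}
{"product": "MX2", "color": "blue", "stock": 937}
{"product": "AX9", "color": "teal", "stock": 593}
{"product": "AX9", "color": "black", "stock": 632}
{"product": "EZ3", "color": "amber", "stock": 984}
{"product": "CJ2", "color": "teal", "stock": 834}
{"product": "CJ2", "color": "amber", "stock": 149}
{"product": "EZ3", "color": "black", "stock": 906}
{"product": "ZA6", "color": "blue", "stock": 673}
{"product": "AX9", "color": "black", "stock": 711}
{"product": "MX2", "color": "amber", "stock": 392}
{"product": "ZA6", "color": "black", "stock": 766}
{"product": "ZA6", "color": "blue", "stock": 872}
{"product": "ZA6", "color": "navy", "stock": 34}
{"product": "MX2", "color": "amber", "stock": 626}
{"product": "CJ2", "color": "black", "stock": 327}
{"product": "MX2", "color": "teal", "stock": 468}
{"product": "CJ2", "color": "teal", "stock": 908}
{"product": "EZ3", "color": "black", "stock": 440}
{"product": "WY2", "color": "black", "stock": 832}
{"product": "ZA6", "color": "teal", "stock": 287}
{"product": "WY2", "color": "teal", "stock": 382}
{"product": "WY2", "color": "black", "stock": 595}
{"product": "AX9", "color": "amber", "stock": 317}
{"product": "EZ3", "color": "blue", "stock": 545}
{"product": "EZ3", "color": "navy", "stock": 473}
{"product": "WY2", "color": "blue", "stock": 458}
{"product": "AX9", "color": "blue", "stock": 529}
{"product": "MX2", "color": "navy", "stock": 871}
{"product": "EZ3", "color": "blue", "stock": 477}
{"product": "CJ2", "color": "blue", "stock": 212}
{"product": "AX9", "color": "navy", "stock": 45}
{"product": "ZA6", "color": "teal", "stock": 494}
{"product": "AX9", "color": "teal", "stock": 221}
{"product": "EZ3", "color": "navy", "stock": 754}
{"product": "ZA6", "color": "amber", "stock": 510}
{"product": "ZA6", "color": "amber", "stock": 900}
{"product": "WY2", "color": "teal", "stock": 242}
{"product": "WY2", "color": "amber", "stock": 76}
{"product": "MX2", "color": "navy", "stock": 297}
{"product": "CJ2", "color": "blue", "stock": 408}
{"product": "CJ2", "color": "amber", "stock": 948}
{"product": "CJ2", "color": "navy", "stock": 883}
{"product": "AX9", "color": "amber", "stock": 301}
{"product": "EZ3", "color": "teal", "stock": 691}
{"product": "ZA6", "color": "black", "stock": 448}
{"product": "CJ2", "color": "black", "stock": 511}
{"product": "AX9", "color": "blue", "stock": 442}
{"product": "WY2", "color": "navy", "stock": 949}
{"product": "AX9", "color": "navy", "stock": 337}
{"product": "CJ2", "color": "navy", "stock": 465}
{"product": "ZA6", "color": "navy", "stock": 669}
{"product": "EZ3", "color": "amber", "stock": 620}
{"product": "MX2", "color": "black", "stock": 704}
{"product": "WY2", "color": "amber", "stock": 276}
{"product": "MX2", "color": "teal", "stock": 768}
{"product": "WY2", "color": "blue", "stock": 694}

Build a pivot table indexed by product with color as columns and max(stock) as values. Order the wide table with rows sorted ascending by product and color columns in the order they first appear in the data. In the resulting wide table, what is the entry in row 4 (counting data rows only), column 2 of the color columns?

With rows sorted ascending by product, row 4 is product=MX2. color columns in first-appearance order: teal, blue, black, navy, amber; column 2 is blue.
Long rows with product=MX2, color=blue: max(282, 937) = 937.

937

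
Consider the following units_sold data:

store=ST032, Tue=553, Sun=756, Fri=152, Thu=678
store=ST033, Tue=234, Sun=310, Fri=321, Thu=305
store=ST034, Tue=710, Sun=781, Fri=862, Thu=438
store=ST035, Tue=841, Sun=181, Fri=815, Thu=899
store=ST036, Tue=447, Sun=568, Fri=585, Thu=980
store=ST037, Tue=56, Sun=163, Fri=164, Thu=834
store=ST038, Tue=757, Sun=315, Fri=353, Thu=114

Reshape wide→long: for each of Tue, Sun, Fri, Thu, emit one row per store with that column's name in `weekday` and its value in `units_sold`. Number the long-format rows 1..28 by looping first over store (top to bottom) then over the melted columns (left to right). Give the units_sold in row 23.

28 rows total (7 × 4). Row 23: index ⌊(23-1)/4⌋ = 5 into store → ST037; (23-1) mod 4 = 2 into the melted columns → Fri.
So row 23 is (ST037, Fri, 164); units_sold = 164.

164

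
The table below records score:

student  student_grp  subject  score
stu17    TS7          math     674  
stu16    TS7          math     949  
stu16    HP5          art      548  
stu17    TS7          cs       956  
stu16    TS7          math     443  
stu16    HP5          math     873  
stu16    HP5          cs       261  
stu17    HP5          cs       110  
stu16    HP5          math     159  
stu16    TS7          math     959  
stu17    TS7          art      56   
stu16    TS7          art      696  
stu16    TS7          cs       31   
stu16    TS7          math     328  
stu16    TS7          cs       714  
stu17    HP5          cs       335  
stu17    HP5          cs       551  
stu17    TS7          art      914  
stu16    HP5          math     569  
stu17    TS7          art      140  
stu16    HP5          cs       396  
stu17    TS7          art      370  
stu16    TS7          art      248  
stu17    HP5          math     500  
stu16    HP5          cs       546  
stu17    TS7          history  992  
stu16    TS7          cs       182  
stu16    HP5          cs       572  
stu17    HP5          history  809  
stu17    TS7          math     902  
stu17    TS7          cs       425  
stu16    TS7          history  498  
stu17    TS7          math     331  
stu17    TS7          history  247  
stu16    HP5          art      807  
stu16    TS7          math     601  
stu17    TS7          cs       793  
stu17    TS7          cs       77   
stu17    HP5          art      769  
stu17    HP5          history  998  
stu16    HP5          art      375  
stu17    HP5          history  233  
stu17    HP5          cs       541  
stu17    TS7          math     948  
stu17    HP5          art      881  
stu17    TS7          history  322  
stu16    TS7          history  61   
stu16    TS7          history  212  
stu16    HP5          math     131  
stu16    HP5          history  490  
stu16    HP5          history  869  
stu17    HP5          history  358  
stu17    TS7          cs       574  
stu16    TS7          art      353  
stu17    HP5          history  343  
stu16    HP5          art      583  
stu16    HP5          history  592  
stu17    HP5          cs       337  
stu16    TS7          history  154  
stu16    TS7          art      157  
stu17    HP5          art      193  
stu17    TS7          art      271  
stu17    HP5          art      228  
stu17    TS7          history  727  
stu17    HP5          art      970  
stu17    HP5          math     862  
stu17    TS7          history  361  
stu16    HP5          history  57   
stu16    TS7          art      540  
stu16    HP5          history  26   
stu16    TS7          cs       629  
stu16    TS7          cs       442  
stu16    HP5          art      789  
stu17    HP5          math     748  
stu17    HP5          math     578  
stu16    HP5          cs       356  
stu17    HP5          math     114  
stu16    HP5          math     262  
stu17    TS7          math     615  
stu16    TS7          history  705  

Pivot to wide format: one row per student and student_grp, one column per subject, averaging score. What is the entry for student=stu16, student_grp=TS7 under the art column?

Rows with student=stu16, student_grp=TS7 and subject=art: score values are 696, 248, 353, 157, 540.
(696 + 248 + 353 + 157 + 540) / 5 = 398.80.

398.80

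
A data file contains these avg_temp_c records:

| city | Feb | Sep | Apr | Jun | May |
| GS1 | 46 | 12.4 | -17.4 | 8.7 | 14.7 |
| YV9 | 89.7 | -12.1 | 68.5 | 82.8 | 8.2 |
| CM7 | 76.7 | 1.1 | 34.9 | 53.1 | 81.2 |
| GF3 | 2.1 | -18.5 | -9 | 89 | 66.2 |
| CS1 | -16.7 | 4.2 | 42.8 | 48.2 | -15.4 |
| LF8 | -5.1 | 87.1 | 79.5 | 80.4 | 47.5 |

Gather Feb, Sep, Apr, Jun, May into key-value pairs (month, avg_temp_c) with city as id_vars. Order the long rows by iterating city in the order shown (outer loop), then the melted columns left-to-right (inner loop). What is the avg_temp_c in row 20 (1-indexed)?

66.2

30 rows total (6 × 5). Row 20: index ⌊(20-1)/5⌋ = 3 into city → GF3; (20-1) mod 5 = 4 into the melted columns → May.
So row 20 is (GF3, May, 66.2); avg_temp_c = 66.2.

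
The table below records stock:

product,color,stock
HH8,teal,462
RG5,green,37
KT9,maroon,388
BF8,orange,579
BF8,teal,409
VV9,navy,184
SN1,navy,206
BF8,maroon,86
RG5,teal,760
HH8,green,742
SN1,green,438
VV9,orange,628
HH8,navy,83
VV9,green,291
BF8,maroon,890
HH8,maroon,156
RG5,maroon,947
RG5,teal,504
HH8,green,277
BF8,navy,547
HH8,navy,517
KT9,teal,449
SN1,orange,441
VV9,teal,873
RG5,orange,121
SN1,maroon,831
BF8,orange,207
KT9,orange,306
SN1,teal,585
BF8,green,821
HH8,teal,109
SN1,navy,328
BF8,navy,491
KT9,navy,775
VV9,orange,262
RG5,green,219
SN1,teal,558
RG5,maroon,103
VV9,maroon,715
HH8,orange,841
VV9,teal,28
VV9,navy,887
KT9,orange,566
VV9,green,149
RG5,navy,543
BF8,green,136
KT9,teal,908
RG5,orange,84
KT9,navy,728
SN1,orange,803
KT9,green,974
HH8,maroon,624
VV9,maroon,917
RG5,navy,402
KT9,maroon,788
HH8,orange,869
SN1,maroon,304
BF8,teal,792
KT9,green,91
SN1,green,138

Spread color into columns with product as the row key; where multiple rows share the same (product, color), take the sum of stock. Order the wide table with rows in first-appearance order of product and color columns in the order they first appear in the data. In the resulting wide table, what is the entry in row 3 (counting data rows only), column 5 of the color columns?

With rows in first-appearance order of product, row 3 is product=KT9. color columns in first-appearance order: teal, green, maroon, orange, navy; column 5 is navy.
Long rows with product=KT9, color=navy: 775 + 728 = 1503.

1503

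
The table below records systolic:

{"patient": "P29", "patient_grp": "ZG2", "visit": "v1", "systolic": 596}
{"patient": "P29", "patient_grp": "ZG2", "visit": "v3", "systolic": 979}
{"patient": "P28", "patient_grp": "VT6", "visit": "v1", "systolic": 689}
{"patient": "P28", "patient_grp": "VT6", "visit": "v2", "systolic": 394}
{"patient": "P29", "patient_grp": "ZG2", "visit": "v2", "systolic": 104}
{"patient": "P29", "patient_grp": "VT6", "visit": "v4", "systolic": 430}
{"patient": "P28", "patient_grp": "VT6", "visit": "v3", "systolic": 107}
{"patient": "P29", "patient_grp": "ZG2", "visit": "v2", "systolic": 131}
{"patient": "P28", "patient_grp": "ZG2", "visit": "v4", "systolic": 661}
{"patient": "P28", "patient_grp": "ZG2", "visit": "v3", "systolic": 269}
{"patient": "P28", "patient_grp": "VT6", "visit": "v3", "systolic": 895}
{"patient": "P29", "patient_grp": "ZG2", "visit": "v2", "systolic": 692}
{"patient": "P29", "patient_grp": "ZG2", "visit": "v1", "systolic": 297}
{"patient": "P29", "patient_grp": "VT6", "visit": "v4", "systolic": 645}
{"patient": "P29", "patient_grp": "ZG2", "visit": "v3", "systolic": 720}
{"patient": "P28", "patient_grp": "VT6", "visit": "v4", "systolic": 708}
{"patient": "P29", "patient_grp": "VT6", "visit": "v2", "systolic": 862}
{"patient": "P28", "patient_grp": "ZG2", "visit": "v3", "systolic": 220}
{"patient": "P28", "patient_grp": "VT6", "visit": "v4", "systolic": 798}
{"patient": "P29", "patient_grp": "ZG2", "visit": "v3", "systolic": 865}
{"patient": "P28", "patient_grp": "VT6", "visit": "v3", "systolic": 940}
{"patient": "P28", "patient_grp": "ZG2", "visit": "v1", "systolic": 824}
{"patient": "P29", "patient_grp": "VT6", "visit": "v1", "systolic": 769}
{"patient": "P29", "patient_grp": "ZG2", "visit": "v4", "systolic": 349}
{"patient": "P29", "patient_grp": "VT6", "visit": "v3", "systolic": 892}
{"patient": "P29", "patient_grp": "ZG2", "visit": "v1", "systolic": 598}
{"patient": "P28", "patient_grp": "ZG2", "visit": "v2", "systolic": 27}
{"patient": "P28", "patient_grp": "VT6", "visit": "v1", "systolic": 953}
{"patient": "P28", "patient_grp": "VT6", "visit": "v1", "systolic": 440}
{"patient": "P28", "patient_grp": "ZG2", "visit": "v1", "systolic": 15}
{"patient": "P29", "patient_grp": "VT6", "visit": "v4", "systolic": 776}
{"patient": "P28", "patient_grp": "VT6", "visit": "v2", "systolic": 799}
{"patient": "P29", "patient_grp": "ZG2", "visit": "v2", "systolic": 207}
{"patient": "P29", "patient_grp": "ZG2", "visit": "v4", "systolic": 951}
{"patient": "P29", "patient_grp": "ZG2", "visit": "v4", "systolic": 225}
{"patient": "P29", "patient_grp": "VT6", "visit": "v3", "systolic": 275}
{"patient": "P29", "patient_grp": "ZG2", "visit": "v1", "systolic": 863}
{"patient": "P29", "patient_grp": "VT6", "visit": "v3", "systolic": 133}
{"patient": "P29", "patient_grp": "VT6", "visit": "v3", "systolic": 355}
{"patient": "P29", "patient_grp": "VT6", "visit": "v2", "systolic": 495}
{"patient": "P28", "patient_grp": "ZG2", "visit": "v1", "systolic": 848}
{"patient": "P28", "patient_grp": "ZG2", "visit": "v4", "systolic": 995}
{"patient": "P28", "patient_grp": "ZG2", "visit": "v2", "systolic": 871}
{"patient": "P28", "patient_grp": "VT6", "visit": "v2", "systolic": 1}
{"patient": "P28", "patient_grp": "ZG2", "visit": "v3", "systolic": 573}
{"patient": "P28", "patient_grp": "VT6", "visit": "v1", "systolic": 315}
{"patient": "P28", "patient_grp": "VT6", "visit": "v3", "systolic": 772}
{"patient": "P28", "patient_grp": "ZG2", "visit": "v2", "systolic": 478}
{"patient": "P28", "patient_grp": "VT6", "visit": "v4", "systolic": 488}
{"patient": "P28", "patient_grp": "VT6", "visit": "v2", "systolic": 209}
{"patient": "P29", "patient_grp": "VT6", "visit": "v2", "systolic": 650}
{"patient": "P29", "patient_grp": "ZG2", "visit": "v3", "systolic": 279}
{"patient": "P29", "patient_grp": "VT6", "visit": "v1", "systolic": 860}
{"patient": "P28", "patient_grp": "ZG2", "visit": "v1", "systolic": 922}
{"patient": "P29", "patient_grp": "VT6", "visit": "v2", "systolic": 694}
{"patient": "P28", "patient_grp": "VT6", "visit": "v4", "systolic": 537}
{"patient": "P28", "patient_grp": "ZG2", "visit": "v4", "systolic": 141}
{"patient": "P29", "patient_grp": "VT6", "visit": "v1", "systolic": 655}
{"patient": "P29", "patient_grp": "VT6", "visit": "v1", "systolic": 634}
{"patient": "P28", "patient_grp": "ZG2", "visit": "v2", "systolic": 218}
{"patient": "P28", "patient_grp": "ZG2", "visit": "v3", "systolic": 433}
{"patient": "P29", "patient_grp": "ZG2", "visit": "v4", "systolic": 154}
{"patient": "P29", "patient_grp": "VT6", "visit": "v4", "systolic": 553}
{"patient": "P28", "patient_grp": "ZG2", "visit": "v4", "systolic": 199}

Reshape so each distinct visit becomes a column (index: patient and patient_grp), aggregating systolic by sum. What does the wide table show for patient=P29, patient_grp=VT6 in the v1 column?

2918

Rows with patient=P29, patient_grp=VT6 and visit=v1: systolic values are 769, 860, 655, 634.
769 + 860 + 655 + 634 = 2918.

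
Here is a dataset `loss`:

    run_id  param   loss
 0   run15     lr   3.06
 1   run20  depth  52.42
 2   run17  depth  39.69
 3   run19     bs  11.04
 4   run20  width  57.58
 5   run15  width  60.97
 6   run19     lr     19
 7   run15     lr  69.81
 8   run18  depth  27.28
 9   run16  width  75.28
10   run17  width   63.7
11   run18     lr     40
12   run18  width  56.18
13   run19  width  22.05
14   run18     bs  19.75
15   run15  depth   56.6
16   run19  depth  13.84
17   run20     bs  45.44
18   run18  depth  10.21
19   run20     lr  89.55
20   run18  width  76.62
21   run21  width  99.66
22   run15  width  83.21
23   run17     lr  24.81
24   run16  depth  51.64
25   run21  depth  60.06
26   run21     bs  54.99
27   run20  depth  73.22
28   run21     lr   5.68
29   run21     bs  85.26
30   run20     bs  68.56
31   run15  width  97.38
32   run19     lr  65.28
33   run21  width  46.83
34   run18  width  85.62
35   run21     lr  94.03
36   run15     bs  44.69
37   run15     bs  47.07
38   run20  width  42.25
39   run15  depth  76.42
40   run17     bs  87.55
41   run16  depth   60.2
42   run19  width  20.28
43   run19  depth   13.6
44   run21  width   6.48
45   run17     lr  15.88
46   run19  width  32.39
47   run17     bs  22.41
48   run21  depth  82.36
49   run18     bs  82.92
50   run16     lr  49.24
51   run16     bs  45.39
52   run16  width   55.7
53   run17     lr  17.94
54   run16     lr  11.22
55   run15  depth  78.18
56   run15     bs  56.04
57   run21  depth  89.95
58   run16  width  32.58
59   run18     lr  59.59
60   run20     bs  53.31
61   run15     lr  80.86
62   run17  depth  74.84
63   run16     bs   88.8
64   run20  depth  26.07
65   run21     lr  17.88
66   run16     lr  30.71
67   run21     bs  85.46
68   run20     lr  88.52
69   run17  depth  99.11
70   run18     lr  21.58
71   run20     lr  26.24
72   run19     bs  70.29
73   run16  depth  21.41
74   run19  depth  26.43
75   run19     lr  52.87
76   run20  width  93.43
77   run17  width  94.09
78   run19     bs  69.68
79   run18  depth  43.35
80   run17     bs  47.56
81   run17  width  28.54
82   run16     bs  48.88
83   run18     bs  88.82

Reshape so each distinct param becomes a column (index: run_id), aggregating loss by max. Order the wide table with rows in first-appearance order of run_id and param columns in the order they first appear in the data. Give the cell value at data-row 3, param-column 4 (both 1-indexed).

With rows in first-appearance order of run_id, row 3 is run_id=run17. param columns in first-appearance order: lr, depth, bs, width; column 4 is width.
Long rows with run_id=run17, param=width: max(63.7, 94.09, 28.54) = 94.09.

94.09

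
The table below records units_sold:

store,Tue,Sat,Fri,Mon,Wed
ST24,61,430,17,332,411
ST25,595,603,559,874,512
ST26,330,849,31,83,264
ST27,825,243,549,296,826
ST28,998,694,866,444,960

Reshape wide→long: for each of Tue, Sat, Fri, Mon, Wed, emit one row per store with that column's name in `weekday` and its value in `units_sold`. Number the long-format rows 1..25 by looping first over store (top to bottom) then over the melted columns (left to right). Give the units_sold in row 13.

25 rows total (5 × 5). Row 13: index ⌊(13-1)/5⌋ = 2 into store → ST26; (13-1) mod 5 = 2 into the melted columns → Fri.
So row 13 is (ST26, Fri, 31); units_sold = 31.

31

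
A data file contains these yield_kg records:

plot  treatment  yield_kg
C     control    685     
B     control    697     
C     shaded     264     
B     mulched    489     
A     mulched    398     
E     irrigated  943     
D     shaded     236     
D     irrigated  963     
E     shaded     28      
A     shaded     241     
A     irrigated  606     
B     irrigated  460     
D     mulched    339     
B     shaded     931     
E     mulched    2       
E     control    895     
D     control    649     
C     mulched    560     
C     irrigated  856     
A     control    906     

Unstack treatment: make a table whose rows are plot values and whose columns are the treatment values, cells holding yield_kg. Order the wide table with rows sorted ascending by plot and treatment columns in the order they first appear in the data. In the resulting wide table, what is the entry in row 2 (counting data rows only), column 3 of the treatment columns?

With rows sorted ascending by plot, row 2 is plot=B. treatment columns in first-appearance order: control, shaded, mulched, irrigated; column 3 is mulched.
Long rows with plot=B, treatment=mulched: yield_kg = 489.

489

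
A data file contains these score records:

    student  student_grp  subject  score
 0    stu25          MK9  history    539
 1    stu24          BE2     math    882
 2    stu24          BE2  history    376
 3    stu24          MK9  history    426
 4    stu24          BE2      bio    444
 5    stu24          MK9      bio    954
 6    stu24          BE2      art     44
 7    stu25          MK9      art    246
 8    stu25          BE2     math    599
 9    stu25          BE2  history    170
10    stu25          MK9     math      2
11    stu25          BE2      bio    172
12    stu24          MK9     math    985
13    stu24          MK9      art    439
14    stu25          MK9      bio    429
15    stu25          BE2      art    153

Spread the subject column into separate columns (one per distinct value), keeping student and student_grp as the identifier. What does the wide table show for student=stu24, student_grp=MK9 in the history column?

426

Wide layout: rows indexed by student and student_grp, columns are the 4 distinct subject values (history, math, bio, art).
Cell (student=stu24, student_grp=MK9, subject=history) draws from the long row where student=stu24, student_grp=MK9 and subject=history, which has score=426.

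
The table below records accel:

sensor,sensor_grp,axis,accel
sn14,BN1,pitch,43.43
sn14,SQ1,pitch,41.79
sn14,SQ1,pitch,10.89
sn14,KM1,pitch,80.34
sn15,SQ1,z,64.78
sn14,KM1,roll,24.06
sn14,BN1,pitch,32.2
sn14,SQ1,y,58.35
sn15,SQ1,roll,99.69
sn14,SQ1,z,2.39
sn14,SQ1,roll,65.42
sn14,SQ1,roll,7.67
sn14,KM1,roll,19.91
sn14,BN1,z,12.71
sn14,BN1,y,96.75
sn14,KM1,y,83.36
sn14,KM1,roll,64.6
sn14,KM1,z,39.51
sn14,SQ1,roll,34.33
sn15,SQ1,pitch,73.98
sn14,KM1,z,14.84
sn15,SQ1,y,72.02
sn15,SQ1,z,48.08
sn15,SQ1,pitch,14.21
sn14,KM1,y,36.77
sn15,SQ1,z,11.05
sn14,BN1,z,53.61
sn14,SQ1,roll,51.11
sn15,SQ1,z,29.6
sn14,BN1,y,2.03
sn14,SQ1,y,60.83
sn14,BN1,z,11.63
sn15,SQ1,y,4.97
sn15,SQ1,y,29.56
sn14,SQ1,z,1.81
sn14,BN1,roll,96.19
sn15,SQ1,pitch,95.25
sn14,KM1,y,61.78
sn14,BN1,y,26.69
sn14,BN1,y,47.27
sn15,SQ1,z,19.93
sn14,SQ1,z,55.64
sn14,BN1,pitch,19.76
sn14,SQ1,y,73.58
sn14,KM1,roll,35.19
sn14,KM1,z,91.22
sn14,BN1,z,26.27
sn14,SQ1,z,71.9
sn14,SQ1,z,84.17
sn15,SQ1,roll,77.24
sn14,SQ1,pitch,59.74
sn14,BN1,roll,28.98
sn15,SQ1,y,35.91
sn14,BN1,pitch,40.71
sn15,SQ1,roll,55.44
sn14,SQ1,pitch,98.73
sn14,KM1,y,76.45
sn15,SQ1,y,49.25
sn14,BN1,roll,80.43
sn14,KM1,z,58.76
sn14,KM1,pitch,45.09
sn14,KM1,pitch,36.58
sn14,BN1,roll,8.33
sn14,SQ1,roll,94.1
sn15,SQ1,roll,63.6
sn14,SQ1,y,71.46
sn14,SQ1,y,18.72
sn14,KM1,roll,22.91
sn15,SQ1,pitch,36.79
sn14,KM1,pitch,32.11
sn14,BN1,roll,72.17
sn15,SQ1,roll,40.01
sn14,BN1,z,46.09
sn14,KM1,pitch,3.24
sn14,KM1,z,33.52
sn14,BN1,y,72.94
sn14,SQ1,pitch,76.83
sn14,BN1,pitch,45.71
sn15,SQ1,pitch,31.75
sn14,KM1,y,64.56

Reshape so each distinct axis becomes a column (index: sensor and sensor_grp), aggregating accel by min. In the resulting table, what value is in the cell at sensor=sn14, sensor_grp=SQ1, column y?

Rows with sensor=sn14, sensor_grp=SQ1 and axis=y: accel values are 58.35, 60.83, 73.58, 71.46, 18.72.
min(58.35, 60.83, 73.58, 71.46, 18.72) = 18.72.

18.72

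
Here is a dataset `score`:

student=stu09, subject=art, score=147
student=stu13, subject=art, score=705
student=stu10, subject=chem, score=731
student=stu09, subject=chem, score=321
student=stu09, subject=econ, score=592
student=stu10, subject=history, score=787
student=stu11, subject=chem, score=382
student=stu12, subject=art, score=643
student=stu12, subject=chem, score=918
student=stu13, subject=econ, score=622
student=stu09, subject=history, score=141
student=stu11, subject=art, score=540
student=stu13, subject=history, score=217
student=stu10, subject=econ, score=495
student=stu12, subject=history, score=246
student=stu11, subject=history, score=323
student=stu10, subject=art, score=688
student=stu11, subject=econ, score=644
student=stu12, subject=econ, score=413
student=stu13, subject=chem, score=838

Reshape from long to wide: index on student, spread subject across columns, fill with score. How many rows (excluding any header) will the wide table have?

5 distinct student values → 5 rows.

5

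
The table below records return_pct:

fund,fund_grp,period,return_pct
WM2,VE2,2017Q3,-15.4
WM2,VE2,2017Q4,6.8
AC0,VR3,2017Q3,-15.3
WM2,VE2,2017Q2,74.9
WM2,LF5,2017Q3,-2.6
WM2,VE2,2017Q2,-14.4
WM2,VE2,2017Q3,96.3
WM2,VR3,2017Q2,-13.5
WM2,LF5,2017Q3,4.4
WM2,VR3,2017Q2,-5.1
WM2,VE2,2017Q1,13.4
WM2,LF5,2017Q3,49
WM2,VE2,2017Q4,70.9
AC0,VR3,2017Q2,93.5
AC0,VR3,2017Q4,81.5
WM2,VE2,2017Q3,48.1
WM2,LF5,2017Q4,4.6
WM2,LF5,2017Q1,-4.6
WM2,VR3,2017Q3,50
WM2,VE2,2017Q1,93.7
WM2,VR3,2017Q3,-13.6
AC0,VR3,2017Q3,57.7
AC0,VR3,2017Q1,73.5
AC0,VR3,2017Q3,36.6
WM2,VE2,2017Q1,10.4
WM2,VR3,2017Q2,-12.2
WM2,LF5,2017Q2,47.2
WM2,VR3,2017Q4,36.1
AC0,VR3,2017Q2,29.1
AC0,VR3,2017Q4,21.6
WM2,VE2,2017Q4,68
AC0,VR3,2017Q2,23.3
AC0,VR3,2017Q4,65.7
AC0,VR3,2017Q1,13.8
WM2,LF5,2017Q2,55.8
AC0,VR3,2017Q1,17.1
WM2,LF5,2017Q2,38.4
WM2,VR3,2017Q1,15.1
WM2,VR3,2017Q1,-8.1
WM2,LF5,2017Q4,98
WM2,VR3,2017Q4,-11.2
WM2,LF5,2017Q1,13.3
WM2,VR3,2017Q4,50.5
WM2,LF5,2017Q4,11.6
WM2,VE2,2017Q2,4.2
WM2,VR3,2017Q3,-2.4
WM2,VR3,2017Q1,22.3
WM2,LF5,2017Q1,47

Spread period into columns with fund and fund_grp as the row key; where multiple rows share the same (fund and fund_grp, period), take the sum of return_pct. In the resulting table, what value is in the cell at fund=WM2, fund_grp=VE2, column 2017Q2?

Rows with fund=WM2, fund_grp=VE2 and period=2017Q2: return_pct values are 74.9, -14.4, 4.2.
74.9 + -14.4 + 4.2 = 64.7.

64.7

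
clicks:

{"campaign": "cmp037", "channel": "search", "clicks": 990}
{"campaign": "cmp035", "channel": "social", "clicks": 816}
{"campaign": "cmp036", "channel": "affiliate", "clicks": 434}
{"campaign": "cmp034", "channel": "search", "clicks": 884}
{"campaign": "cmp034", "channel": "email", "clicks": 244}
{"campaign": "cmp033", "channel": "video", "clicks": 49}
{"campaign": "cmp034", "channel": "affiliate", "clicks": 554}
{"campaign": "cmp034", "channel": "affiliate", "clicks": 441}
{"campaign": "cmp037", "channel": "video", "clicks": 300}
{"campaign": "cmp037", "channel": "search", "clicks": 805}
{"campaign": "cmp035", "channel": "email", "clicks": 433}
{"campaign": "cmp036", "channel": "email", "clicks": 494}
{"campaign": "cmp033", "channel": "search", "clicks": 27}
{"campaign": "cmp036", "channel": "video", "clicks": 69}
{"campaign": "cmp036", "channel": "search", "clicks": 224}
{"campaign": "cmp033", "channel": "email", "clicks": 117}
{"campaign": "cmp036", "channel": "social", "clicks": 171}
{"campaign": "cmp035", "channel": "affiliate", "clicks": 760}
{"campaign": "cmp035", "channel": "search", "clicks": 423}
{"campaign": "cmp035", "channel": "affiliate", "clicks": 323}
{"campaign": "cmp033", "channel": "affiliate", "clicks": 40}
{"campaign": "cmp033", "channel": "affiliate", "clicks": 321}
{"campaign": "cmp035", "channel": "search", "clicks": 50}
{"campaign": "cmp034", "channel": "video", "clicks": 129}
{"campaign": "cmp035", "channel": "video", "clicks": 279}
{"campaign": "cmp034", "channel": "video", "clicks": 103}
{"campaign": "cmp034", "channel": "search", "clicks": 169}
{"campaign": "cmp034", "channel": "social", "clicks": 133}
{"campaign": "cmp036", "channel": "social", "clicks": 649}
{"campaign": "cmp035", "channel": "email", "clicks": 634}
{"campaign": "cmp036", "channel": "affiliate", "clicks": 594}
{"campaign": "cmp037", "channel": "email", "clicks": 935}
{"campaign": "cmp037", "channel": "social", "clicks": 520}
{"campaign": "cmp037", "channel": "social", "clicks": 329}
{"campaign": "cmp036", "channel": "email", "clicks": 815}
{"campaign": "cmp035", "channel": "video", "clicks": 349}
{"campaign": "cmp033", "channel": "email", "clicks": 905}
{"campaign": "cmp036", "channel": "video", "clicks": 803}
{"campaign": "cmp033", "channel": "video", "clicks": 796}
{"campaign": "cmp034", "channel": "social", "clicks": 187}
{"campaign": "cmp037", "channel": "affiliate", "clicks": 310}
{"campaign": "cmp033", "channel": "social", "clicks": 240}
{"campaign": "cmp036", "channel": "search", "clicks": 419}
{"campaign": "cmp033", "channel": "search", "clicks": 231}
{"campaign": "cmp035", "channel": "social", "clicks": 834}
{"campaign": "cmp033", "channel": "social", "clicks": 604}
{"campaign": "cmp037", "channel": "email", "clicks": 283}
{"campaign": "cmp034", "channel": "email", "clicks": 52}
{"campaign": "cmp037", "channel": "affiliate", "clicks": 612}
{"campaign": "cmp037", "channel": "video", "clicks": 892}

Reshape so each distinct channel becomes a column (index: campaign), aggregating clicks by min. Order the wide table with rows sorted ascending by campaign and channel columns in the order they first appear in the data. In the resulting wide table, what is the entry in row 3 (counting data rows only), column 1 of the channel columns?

With rows sorted ascending by campaign, row 3 is campaign=cmp035. channel columns in first-appearance order: search, social, affiliate, email, video; column 1 is search.
Long rows with campaign=cmp035, channel=search: min(423, 50) = 50.

50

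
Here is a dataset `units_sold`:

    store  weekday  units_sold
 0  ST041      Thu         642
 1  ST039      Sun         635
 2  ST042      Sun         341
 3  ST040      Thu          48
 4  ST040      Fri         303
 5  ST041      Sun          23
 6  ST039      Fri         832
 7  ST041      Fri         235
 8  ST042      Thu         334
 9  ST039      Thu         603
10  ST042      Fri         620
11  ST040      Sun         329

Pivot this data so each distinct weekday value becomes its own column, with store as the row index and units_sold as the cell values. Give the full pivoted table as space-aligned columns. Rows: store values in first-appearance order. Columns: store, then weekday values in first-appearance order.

store  Thu  Sun  Fri
ST041  642  23   235
ST039  603  635  832
ST042  334  341  620
ST040  48   329  303

Columns: store plus the 3 distinct weekday values (Thu, Sun, Fri).
For example, row ST041 column Thu takes units_sold=642 from the long row (ST041, Thu).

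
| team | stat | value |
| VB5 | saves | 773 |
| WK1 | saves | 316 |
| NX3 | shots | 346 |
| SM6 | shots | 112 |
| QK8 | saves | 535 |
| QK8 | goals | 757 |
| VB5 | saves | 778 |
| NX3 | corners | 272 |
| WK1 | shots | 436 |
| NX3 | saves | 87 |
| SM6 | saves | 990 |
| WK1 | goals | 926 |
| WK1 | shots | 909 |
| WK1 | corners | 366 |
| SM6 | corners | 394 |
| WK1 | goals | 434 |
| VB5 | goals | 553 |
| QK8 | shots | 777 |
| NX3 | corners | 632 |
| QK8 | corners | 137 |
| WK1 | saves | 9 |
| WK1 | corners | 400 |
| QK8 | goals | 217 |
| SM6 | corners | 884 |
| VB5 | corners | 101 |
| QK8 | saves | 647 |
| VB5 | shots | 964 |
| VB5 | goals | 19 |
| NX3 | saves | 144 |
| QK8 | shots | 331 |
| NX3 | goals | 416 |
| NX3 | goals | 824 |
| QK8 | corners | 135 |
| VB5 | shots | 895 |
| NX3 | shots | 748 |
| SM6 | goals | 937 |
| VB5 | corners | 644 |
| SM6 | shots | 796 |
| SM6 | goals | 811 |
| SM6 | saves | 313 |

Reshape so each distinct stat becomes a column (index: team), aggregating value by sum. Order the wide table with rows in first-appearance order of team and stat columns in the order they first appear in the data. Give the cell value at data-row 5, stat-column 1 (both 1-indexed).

With rows in first-appearance order of team, row 5 is team=QK8. stat columns in first-appearance order: saves, shots, goals, corners; column 1 is saves.
Long rows with team=QK8, stat=saves: 535 + 647 = 1182.

1182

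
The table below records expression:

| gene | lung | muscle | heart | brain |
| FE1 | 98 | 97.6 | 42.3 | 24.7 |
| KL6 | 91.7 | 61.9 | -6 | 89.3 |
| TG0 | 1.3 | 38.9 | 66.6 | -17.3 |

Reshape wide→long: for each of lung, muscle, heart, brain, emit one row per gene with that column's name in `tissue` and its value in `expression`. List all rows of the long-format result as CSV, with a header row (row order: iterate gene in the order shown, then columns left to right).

gene,tissue,expression
FE1,lung,98
FE1,muscle,97.6
FE1,heart,42.3
FE1,brain,24.7
KL6,lung,91.7
KL6,muscle,61.9
KL6,heart,-6
KL6,brain,89.3
TG0,lung,1.3
TG0,muscle,38.9
TG0,heart,66.6
TG0,brain,-17.3

Each (gene, column) pair becomes one row: 3 × 4 = 12 rows.
For example, (FE1, lung) → expression=98.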